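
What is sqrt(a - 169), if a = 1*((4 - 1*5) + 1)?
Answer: 13*I ≈ 13.0*I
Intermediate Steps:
a = 0 (a = 1*((4 - 5) + 1) = 1*(-1 + 1) = 1*0 = 0)
sqrt(a - 169) = sqrt(0 - 169) = sqrt(-169) = 13*I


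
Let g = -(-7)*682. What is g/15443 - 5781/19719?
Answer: 1620841/101506839 ≈ 0.015968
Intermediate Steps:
g = 4774 (g = -1*(-4774) = 4774)
g/15443 - 5781/19719 = 4774/15443 - 5781/19719 = 4774*(1/15443) - 5781*1/19719 = 4774/15443 - 1927/6573 = 1620841/101506839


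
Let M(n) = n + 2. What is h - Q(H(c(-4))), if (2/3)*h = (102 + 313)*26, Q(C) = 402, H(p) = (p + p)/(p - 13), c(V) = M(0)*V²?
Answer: 15783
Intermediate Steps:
M(n) = 2 + n
c(V) = 2*V² (c(V) = (2 + 0)*V² = 2*V²)
H(p) = 2*p/(-13 + p) (H(p) = (2*p)/(-13 + p) = 2*p/(-13 + p))
h = 16185 (h = 3*((102 + 313)*26)/2 = 3*(415*26)/2 = (3/2)*10790 = 16185)
h - Q(H(c(-4))) = 16185 - 1*402 = 16185 - 402 = 15783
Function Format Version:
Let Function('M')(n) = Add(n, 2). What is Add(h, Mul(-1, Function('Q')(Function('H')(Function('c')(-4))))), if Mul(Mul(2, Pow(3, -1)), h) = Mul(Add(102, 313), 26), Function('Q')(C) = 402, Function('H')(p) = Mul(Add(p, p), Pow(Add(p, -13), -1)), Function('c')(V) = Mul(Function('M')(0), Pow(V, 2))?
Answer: 15783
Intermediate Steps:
Function('M')(n) = Add(2, n)
Function('c')(V) = Mul(2, Pow(V, 2)) (Function('c')(V) = Mul(Add(2, 0), Pow(V, 2)) = Mul(2, Pow(V, 2)))
Function('H')(p) = Mul(2, p, Pow(Add(-13, p), -1)) (Function('H')(p) = Mul(Mul(2, p), Pow(Add(-13, p), -1)) = Mul(2, p, Pow(Add(-13, p), -1)))
h = 16185 (h = Mul(Rational(3, 2), Mul(Add(102, 313), 26)) = Mul(Rational(3, 2), Mul(415, 26)) = Mul(Rational(3, 2), 10790) = 16185)
Add(h, Mul(-1, Function('Q')(Function('H')(Function('c')(-4))))) = Add(16185, Mul(-1, 402)) = Add(16185, -402) = 15783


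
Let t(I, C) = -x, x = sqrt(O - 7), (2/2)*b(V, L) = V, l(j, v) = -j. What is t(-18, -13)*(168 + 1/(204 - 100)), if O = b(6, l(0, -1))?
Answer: -17473*I/104 ≈ -168.01*I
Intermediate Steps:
b(V, L) = V
O = 6
x = I (x = sqrt(6 - 7) = sqrt(-1) = I ≈ 1.0*I)
t(I, C) = -I
t(-18, -13)*(168 + 1/(204 - 100)) = (-I)*(168 + 1/(204 - 100)) = (-I)*(168 + 1/104) = -I*(17473/104) = -17473*I/104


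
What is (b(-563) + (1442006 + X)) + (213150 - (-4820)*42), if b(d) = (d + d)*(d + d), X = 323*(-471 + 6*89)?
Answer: 3145821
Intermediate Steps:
X = 20349 (X = 323*(-471 + 534) = 323*63 = 20349)
b(d) = 4*d² (b(d) = (2*d)*(2*d) = 4*d²)
(b(-563) + (1442006 + X)) + (213150 - (-4820)*42) = (4*(-563)² + (1442006 + 20349)) + (213150 - (-4820)*42) = (4*316969 + 1462355) + (213150 - 1*(-202440)) = (1267876 + 1462355) + (213150 + 202440) = 2730231 + 415590 = 3145821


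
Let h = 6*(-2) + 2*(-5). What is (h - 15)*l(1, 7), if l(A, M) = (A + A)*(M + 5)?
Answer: -888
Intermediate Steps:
h = -22 (h = -12 - 10 = -22)
l(A, M) = 2*A*(5 + M) (l(A, M) = (2*A)*(5 + M) = 2*A*(5 + M))
(h - 15)*l(1, 7) = (-22 - 15)*(2*1*(5 + 7)) = -74*12 = -37*24 = -888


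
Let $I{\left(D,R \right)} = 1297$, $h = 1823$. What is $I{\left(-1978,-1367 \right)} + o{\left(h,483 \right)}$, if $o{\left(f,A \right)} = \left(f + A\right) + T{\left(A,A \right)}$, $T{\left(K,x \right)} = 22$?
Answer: $3625$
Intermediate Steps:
$o{\left(f,A \right)} = 22 + A + f$ ($o{\left(f,A \right)} = \left(f + A\right) + 22 = \left(A + f\right) + 22 = 22 + A + f$)
$I{\left(-1978,-1367 \right)} + o{\left(h,483 \right)} = 1297 + \left(22 + 483 + 1823\right) = 1297 + 2328 = 3625$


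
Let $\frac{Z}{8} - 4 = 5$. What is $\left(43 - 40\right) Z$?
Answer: $216$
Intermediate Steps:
$Z = 72$ ($Z = 32 + 8 \cdot 5 = 32 + 40 = 72$)
$\left(43 - 40\right) Z = \left(43 - 40\right) 72 = 3 \cdot 72 = 216$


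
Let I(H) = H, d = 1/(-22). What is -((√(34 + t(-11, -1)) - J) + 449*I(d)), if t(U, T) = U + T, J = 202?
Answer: 4893/22 - √22 ≈ 217.72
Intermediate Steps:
d = -1/22 ≈ -0.045455
t(U, T) = T + U
-((√(34 + t(-11, -1)) - J) + 449*I(d)) = -((√(34 + (-1 - 11)) - 1*202) + 449*(-1/22)) = -((√(34 - 12) - 202) - 449/22) = -((√22 - 202) - 449/22) = -((-202 + √22) - 449/22) = -(-4893/22 + √22) = 4893/22 - √22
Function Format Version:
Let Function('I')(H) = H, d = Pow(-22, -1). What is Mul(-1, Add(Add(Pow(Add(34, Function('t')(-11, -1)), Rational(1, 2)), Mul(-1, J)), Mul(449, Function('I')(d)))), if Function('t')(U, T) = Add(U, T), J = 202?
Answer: Add(Rational(4893, 22), Mul(-1, Pow(22, Rational(1, 2)))) ≈ 217.72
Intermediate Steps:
d = Rational(-1, 22) ≈ -0.045455
Function('t')(U, T) = Add(T, U)
Mul(-1, Add(Add(Pow(Add(34, Function('t')(-11, -1)), Rational(1, 2)), Mul(-1, J)), Mul(449, Function('I')(d)))) = Mul(-1, Add(Add(Pow(Add(34, Add(-1, -11)), Rational(1, 2)), Mul(-1, 202)), Mul(449, Rational(-1, 22)))) = Mul(-1, Add(Add(Pow(Add(34, -12), Rational(1, 2)), -202), Rational(-449, 22))) = Mul(-1, Add(Add(Pow(22, Rational(1, 2)), -202), Rational(-449, 22))) = Mul(-1, Add(Add(-202, Pow(22, Rational(1, 2))), Rational(-449, 22))) = Mul(-1, Add(Rational(-4893, 22), Pow(22, Rational(1, 2)))) = Add(Rational(4893, 22), Mul(-1, Pow(22, Rational(1, 2))))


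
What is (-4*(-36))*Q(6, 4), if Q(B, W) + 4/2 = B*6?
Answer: 4896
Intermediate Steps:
Q(B, W) = -2 + 6*B (Q(B, W) = -2 + B*6 = -2 + 6*B)
(-4*(-36))*Q(6, 4) = (-4*(-36))*(-2 + 6*6) = 144*(-2 + 36) = 144*34 = 4896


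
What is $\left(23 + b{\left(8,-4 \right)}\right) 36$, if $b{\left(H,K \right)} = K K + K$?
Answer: $1260$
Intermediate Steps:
$b{\left(H,K \right)} = K + K^{2}$ ($b{\left(H,K \right)} = K^{2} + K = K + K^{2}$)
$\left(23 + b{\left(8,-4 \right)}\right) 36 = \left(23 - 4 \left(1 - 4\right)\right) 36 = \left(23 - -12\right) 36 = \left(23 + 12\right) 36 = 35 \cdot 36 = 1260$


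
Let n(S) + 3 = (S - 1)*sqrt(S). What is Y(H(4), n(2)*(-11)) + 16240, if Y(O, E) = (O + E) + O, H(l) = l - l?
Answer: 16273 - 11*sqrt(2) ≈ 16257.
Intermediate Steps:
n(S) = -3 + sqrt(S)*(-1 + S) (n(S) = -3 + (S - 1)*sqrt(S) = -3 + (-1 + S)*sqrt(S) = -3 + sqrt(S)*(-1 + S))
H(l) = 0
Y(O, E) = E + 2*O (Y(O, E) = (E + O) + O = E + 2*O)
Y(H(4), n(2)*(-11)) + 16240 = ((-3 + 2**(3/2) - sqrt(2))*(-11) + 2*0) + 16240 = ((-3 + 2*sqrt(2) - sqrt(2))*(-11) + 0) + 16240 = ((-3 + sqrt(2))*(-11) + 0) + 16240 = ((33 - 11*sqrt(2)) + 0) + 16240 = (33 - 11*sqrt(2)) + 16240 = 16273 - 11*sqrt(2)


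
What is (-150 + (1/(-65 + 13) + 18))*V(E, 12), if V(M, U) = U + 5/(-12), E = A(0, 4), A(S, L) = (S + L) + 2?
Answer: -954235/624 ≈ -1529.2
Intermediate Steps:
A(S, L) = 2 + L + S (A(S, L) = (L + S) + 2 = 2 + L + S)
E = 6 (E = 2 + 4 + 0 = 6)
V(M, U) = -5/12 + U (V(M, U) = U + 5*(-1/12) = U - 5/12 = -5/12 + U)
(-150 + (1/(-65 + 13) + 18))*V(E, 12) = (-150 + (1/(-65 + 13) + 18))*(-5/12 + 12) = (-150 + (1/(-52) + 18))*(139/12) = (-150 + (-1/52 + 18))*(139/12) = (-150 + 935/52)*(139/12) = -6865/52*139/12 = -954235/624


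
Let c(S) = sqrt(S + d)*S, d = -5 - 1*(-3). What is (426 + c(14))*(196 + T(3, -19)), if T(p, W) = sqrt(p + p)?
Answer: 2*(196 + sqrt(6))*(213 + 14*sqrt(3)) ≈ 94164.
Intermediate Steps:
d = -2 (d = -5 + 3 = -2)
T(p, W) = sqrt(2)*sqrt(p) (T(p, W) = sqrt(2*p) = sqrt(2)*sqrt(p))
c(S) = S*sqrt(-2 + S) (c(S) = sqrt(S - 2)*S = sqrt(-2 + S)*S = S*sqrt(-2 + S))
(426 + c(14))*(196 + T(3, -19)) = (426 + 14*sqrt(-2 + 14))*(196 + sqrt(2)*sqrt(3)) = (426 + 14*sqrt(12))*(196 + sqrt(6)) = (426 + 14*(2*sqrt(3)))*(196 + sqrt(6)) = (426 + 28*sqrt(3))*(196 + sqrt(6)) = (196 + sqrt(6))*(426 + 28*sqrt(3))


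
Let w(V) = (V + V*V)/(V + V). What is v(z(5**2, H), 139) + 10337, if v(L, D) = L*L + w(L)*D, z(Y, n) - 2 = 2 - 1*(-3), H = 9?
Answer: 10942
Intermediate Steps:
z(Y, n) = 7 (z(Y, n) = 2 + (2 - 1*(-3)) = 2 + (2 + 3) = 2 + 5 = 7)
w(V) = (V + V**2)/(2*V) (w(V) = (V + V**2)/((2*V)) = (V + V**2)*(1/(2*V)) = (V + V**2)/(2*V))
v(L, D) = L**2 + D*(1/2 + L/2) (v(L, D) = L*L + (1/2 + L/2)*D = L**2 + D*(1/2 + L/2))
v(z(5**2, H), 139) + 10337 = (7**2 + (1/2)*139*(1 + 7)) + 10337 = (49 + (1/2)*139*8) + 10337 = (49 + 556) + 10337 = 605 + 10337 = 10942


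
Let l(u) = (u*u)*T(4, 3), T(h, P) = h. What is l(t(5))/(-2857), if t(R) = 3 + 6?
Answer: -324/2857 ≈ -0.11341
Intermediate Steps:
t(R) = 9
l(u) = 4*u**2 (l(u) = (u*u)*4 = u**2*4 = 4*u**2)
l(t(5))/(-2857) = (4*9**2)/(-2857) = (4*81)*(-1/2857) = 324*(-1/2857) = -324/2857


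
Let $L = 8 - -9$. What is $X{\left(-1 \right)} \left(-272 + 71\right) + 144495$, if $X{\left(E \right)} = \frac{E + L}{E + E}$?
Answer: $146103$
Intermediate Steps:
$L = 17$ ($L = 8 + 9 = 17$)
$X{\left(E \right)} = \frac{17 + E}{2 E}$ ($X{\left(E \right)} = \frac{E + 17}{E + E} = \frac{17 + E}{2 E}$)
$X{\left(-1 \right)} \left(-272 + 71\right) + 144495 = \frac{17 - 1}{2 \left(-1\right)} \left(-272 + 71\right) + 144495 = \frac{1}{2} \left(-1\right) 16 \left(-201\right) + 144495 = \left(-8\right) \left(-201\right) + 144495 = 1608 + 144495 = 146103$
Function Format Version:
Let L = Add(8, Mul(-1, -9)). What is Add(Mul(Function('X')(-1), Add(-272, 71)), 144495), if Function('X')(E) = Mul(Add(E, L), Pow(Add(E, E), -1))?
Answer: 146103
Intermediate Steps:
L = 17 (L = Add(8, 9) = 17)
Function('X')(E) = Mul(Rational(1, 2), Pow(E, -1), Add(17, E)) (Function('X')(E) = Mul(Add(E, 17), Pow(Add(E, E), -1)) = Mul(Add(17, E), Pow(Mul(2, E), -1)) = Mul(Add(17, E), Mul(Rational(1, 2), Pow(E, -1))) = Mul(Rational(1, 2), Pow(E, -1), Add(17, E)))
Add(Mul(Function('X')(-1), Add(-272, 71)), 144495) = Add(Mul(Mul(Rational(1, 2), Pow(-1, -1), Add(17, -1)), Add(-272, 71)), 144495) = Add(Mul(Mul(Rational(1, 2), -1, 16), -201), 144495) = Add(Mul(-8, -201), 144495) = Add(1608, 144495) = 146103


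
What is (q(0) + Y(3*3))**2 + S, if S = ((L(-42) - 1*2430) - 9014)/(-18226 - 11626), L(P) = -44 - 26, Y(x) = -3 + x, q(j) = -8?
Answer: 65461/14926 ≈ 4.3857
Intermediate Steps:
L(P) = -70
S = 5757/14926 (S = ((-70 - 1*2430) - 9014)/(-18226 - 11626) = ((-70 - 2430) - 9014)/(-29852) = (-2500 - 9014)*(-1/29852) = -11514*(-1/29852) = 5757/14926 ≈ 0.38570)
(q(0) + Y(3*3))**2 + S = (-8 + (-3 + 3*3))**2 + 5757/14926 = (-8 + (-3 + 9))**2 + 5757/14926 = (-8 + 6)**2 + 5757/14926 = (-2)**2 + 5757/14926 = 4 + 5757/14926 = 65461/14926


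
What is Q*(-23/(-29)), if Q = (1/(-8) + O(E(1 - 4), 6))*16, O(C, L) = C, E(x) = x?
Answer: -1150/29 ≈ -39.655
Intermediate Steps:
Q = -50 (Q = (1/(-8) + (1 - 4))*16 = (-1/8 - 3)*16 = -25/8*16 = -50)
Q*(-23/(-29)) = -(-1150)/(-29) = -(-1150)*(-1)/29 = -50*23/29 = -1150/29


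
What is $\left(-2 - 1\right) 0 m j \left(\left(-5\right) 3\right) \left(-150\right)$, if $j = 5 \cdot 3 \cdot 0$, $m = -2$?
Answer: $0$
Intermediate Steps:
$j = 0$ ($j = 15 \cdot 0 = 0$)
$\left(-2 - 1\right) 0 m j \left(\left(-5\right) 3\right) \left(-150\right) = \left(-2 - 1\right) 0 \left(-2\right) 0 \left(\left(-5\right) 3\right) \left(-150\right) = \left(-3\right) 0 \cdot 0 \left(-15\right) \left(-150\right) = 0 \cdot 0 \left(-150\right) = 0 \left(-150\right) = 0$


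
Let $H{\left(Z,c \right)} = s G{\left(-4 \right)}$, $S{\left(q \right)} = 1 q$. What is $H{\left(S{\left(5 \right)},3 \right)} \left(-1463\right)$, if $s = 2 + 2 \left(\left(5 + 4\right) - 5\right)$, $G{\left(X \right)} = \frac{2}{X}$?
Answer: $7315$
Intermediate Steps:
$S{\left(q \right)} = q$
$s = 10$ ($s = 2 + 2 \left(9 - 5\right) = 2 + 2 \cdot 4 = 2 + 8 = 10$)
$H{\left(Z,c \right)} = -5$ ($H{\left(Z,c \right)} = 10 \frac{2}{-4} = 10 \cdot 2 \left(- \frac{1}{4}\right) = 10 \left(- \frac{1}{2}\right) = -5$)
$H{\left(S{\left(5 \right)},3 \right)} \left(-1463\right) = \left(-5\right) \left(-1463\right) = 7315$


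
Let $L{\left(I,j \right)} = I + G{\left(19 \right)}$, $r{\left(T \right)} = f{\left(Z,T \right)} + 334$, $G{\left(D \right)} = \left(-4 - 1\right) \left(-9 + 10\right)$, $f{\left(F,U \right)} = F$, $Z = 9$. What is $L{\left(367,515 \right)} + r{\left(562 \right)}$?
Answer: $705$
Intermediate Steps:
$G{\left(D \right)} = -5$ ($G{\left(D \right)} = \left(-5\right) 1 = -5$)
$r{\left(T \right)} = 343$ ($r{\left(T \right)} = 9 + 334 = 343$)
$L{\left(I,j \right)} = -5 + I$ ($L{\left(I,j \right)} = I - 5 = -5 + I$)
$L{\left(367,515 \right)} + r{\left(562 \right)} = \left(-5 + 367\right) + 343 = 362 + 343 = 705$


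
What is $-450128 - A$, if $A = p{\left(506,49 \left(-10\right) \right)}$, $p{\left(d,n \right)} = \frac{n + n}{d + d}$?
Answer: $- \frac{113882139}{253} \approx -4.5013 \cdot 10^{5}$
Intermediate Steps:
$p{\left(d,n \right)} = \frac{n}{d}$ ($p{\left(d,n \right)} = \frac{2 n}{2 d} = 2 n \frac{1}{2 d} = \frac{n}{d}$)
$A = - \frac{245}{253}$ ($A = \frac{49 \left(-10\right)}{506} = \left(-490\right) \frac{1}{506} = - \frac{245}{253} \approx -0.96838$)
$-450128 - A = -450128 - - \frac{245}{253} = -450128 + \frac{245}{253} = - \frac{113882139}{253}$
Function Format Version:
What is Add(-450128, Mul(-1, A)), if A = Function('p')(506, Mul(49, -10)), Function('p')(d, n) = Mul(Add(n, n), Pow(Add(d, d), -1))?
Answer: Rational(-113882139, 253) ≈ -4.5013e+5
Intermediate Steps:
Function('p')(d, n) = Mul(n, Pow(d, -1)) (Function('p')(d, n) = Mul(Mul(2, n), Pow(Mul(2, d), -1)) = Mul(Mul(2, n), Mul(Rational(1, 2), Pow(d, -1))) = Mul(n, Pow(d, -1)))
A = Rational(-245, 253) (A = Mul(Mul(49, -10), Pow(506, -1)) = Mul(-490, Rational(1, 506)) = Rational(-245, 253) ≈ -0.96838)
Add(-450128, Mul(-1, A)) = Add(-450128, Mul(-1, Rational(-245, 253))) = Add(-450128, Rational(245, 253)) = Rational(-113882139, 253)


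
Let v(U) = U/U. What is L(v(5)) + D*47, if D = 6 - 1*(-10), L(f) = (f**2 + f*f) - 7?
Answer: 747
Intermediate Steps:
v(U) = 1
L(f) = -7 + 2*f**2 (L(f) = (f**2 + f**2) - 7 = 2*f**2 - 7 = -7 + 2*f**2)
D = 16 (D = 6 + 10 = 16)
L(v(5)) + D*47 = (-7 + 2*1**2) + 16*47 = (-7 + 2*1) + 752 = (-7 + 2) + 752 = -5 + 752 = 747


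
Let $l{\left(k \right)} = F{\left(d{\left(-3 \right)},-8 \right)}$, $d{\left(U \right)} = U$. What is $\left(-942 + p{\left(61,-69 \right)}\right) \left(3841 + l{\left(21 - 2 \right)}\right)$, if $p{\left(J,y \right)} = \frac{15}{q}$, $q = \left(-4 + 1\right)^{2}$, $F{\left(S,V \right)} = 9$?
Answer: $- \frac{10860850}{3} \approx -3.6203 \cdot 10^{6}$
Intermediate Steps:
$q = 9$ ($q = \left(-3\right)^{2} = 9$)
$p{\left(J,y \right)} = \frac{5}{3}$ ($p{\left(J,y \right)} = \frac{15}{9} = 15 \cdot \frac{1}{9} = \frac{5}{3}$)
$l{\left(k \right)} = 9$
$\left(-942 + p{\left(61,-69 \right)}\right) \left(3841 + l{\left(21 - 2 \right)}\right) = \left(-942 + \frac{5}{3}\right) \left(3841 + 9\right) = \left(- \frac{2821}{3}\right) 3850 = - \frac{10860850}{3}$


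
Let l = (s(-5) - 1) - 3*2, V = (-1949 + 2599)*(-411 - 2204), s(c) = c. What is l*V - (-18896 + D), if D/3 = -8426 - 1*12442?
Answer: 20478500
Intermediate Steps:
V = -1699750 (V = 650*(-2615) = -1699750)
D = -62604 (D = 3*(-8426 - 1*12442) = 3*(-8426 - 12442) = 3*(-20868) = -62604)
l = -12 (l = (-5 - 1) - 3*2 = -6 - 6 = -12)
l*V - (-18896 + D) = -12*(-1699750) - (-18896 - 62604) = 20397000 - 1*(-81500) = 20397000 + 81500 = 20478500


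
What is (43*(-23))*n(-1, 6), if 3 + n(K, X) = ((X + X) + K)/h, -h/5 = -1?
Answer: 3956/5 ≈ 791.20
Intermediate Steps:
h = 5 (h = -5*(-1) = 5)
n(K, X) = -3 + K/5 + 2*X/5 (n(K, X) = -3 + ((X + X) + K)/5 = -3 + (2*X + K)*(⅕) = -3 + (K + 2*X)*(⅕) = -3 + (K/5 + 2*X/5) = -3 + K/5 + 2*X/5)
(43*(-23))*n(-1, 6) = (43*(-23))*(-3 + (⅕)*(-1) + (⅖)*6) = -989*(-3 - ⅕ + 12/5) = -989*(-⅘) = 3956/5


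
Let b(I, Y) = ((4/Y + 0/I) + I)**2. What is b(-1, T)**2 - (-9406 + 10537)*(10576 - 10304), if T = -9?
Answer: -2018344991/6561 ≈ -3.0763e+5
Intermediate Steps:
b(I, Y) = (I + 4/Y)**2 (b(I, Y) = ((4/Y + 0) + I)**2 = (4/Y + I)**2 = (I + 4/Y)**2)
b(-1, T)**2 - (-9406 + 10537)*(10576 - 10304) = ((4 - 1*(-9))**2/(-9)**2)**2 - (-9406 + 10537)*(10576 - 10304) = ((4 + 9)**2/81)**2 - 1131*272 = ((1/81)*13**2)**2 - 1*307632 = ((1/81)*169)**2 - 307632 = (169/81)**2 - 307632 = 28561/6561 - 307632 = -2018344991/6561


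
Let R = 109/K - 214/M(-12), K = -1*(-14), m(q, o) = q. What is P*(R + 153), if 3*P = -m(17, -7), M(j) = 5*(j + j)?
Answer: -1160743/1260 ≈ -921.22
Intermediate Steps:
K = 14
M(j) = 10*j (M(j) = 5*(2*j) = 10*j)
P = -17/3 (P = (-1*17)/3 = (⅓)*(-17) = -17/3 ≈ -5.6667)
R = 4019/420 (R = 109/14 - 214/(10*(-12)) = 109*(1/14) - 214/(-120) = 109/14 - 214*(-1/120) = 109/14 + 107/60 = 4019/420 ≈ 9.5690)
P*(R + 153) = -17*(4019/420 + 153)/3 = -17/3*68279/420 = -1160743/1260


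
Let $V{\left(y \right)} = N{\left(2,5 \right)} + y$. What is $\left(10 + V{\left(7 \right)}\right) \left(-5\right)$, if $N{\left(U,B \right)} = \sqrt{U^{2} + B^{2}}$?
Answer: $-85 - 5 \sqrt{29} \approx -111.93$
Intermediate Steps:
$N{\left(U,B \right)} = \sqrt{B^{2} + U^{2}}$
$V{\left(y \right)} = y + \sqrt{29}$ ($V{\left(y \right)} = \sqrt{5^{2} + 2^{2}} + y = \sqrt{25 + 4} + y = \sqrt{29} + y = y + \sqrt{29}$)
$\left(10 + V{\left(7 \right)}\right) \left(-5\right) = \left(10 + \left(7 + \sqrt{29}\right)\right) \left(-5\right) = \left(17 + \sqrt{29}\right) \left(-5\right) = -85 - 5 \sqrt{29}$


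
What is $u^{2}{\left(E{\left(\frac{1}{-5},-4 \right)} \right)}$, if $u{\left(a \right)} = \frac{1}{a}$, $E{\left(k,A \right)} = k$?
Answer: $25$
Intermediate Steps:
$u^{2}{\left(E{\left(\frac{1}{-5},-4 \right)} \right)} = \left(\frac{1}{\frac{1}{-5}}\right)^{2} = \left(\frac{1}{- \frac{1}{5}}\right)^{2} = \left(-5\right)^{2} = 25$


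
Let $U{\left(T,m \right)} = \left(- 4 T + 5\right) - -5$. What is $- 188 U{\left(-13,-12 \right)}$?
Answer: $-11656$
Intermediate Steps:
$U{\left(T,m \right)} = 10 - 4 T$ ($U{\left(T,m \right)} = \left(5 - 4 T\right) + 5 = 10 - 4 T$)
$- 188 U{\left(-13,-12 \right)} = - 188 \left(10 - -52\right) = - 188 \left(10 + 52\right) = \left(-188\right) 62 = -11656$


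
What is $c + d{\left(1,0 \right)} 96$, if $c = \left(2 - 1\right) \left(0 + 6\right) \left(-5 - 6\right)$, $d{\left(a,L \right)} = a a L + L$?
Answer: $-66$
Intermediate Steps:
$d{\left(a,L \right)} = L + L a^{2}$ ($d{\left(a,L \right)} = a^{2} L + L = L a^{2} + L = L + L a^{2}$)
$c = -66$ ($c = 1 \cdot 6 \left(-11\right) = 6 \left(-11\right) = -66$)
$c + d{\left(1,0 \right)} 96 = -66 + 0 \left(1 + 1^{2}\right) 96 = -66 + 0 \left(1 + 1\right) 96 = -66 + 0 \cdot 2 \cdot 96 = -66 + 0 \cdot 96 = -66 + 0 = -66$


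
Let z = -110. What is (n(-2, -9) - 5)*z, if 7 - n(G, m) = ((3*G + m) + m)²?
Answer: 63140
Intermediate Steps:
n(G, m) = 7 - (2*m + 3*G)² (n(G, m) = 7 - ((3*G + m) + m)² = 7 - ((m + 3*G) + m)² = 7 - (2*m + 3*G)²)
(n(-2, -9) - 5)*z = ((7 - (2*(-9) + 3*(-2))²) - 5)*(-110) = ((7 - (-18 - 6)²) - 5)*(-110) = ((7 - 1*(-24)²) - 5)*(-110) = ((7 - 1*576) - 5)*(-110) = ((7 - 576) - 5)*(-110) = (-569 - 5)*(-110) = -574*(-110) = 63140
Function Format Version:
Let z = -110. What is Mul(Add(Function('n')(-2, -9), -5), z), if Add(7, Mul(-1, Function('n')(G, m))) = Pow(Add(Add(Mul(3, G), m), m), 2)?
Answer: 63140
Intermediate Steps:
Function('n')(G, m) = Add(7, Mul(-1, Pow(Add(Mul(2, m), Mul(3, G)), 2))) (Function('n')(G, m) = Add(7, Mul(-1, Pow(Add(Add(Mul(3, G), m), m), 2))) = Add(7, Mul(-1, Pow(Add(Add(m, Mul(3, G)), m), 2))) = Add(7, Mul(-1, Pow(Add(Mul(2, m), Mul(3, G)), 2))))
Mul(Add(Function('n')(-2, -9), -5), z) = Mul(Add(Add(7, Mul(-1, Pow(Add(Mul(2, -9), Mul(3, -2)), 2))), -5), -110) = Mul(Add(Add(7, Mul(-1, Pow(Add(-18, -6), 2))), -5), -110) = Mul(Add(Add(7, Mul(-1, Pow(-24, 2))), -5), -110) = Mul(Add(Add(7, Mul(-1, 576)), -5), -110) = Mul(Add(Add(7, -576), -5), -110) = Mul(Add(-569, -5), -110) = Mul(-574, -110) = 63140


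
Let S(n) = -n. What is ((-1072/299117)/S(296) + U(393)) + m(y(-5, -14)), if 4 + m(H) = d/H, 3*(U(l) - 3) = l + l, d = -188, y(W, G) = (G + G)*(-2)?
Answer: 814690971/3162094 ≈ 257.64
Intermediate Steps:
y(W, G) = -4*G (y(W, G) = (2*G)*(-2) = -4*G)
U(l) = 3 + 2*l/3 (U(l) = 3 + (l + l)/3 = 3 + (2*l)/3 = 3 + 2*l/3)
m(H) = -4 - 188/H
((-1072/299117)/S(296) + U(393)) + m(y(-5, -14)) = ((-1072/299117)/((-1*296)) + (3 + (2/3)*393)) + (-4 - 188/((-4*(-14)))) = (-1072*1/299117/(-296) + (3 + 262)) + (-4 - 188/56) = (-1072/299117*(-1/296) + 265) + (-4 - 188*1/56) = (134/11067329 + 265) + (-4 - 47/14) = 2932842319/11067329 - 103/14 = 814690971/3162094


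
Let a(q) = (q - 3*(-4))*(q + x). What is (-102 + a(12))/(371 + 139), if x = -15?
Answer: -29/85 ≈ -0.34118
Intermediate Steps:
a(q) = (-15 + q)*(12 + q) (a(q) = (q - 3*(-4))*(q - 15) = (q + 12)*(-15 + q) = (12 + q)*(-15 + q) = (-15 + q)*(12 + q))
(-102 + a(12))/(371 + 139) = (-102 + (-180 + 12² - 3*12))/(371 + 139) = (-102 + (-180 + 144 - 36))/510 = (-102 - 72)*(1/510) = -174*1/510 = -29/85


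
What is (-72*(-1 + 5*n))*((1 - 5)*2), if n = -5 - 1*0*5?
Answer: -14976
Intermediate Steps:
n = -5 (n = -5 + 0*5 = -5 + 0 = -5)
(-72*(-1 + 5*n))*((1 - 5)*2) = (-72*(-1 + 5*(-5)))*((1 - 5)*2) = (-72*(-1 - 25))*(-4*2) = -72*(-26)*(-8) = 1872*(-8) = -14976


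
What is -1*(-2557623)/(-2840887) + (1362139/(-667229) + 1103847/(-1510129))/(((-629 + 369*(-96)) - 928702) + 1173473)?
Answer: -268943967270919311236426/298725866785381638646253 ≈ -0.90030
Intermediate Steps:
-1*(-2557623)/(-2840887) + (1362139/(-667229) + 1103847/(-1510129))/(((-629 + 369*(-96)) - 928702) + 1173473) = 2557623*(-1/2840887) + (1362139*(-1/667229) + 1103847*(-1/1510129))/(((-629 - 35424) - 928702) + 1173473) = -2557623/2840887 + (-1362139/667229 - 1103847/1510129)/((-36053 - 928702) + 1173473) = -2557623/2840887 - 2793524335894/(1007601862541*(-964755 + 1173473)) = -2557623/2840887 - 2793524335894/1007601862541/208718 = -2557623/2840887 - 2793524335894/1007601862541*1/208718 = -2557623/2840887 - 1396762167947/105152322772916219 = -268943967270919311236426/298725866785381638646253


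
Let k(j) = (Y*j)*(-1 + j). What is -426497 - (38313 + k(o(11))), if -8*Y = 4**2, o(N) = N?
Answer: -464590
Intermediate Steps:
Y = -2 (Y = -1/8*4**2 = -1/8*16 = -2)
k(j) = -2*j*(-1 + j) (k(j) = (-2*j)*(-1 + j) = -2*j*(-1 + j))
-426497 - (38313 + k(o(11))) = -426497 - (38313 + 2*11*(1 - 1*11)) = -426497 - (38313 + 2*11*(1 - 11)) = -426497 - (38313 + 2*11*(-10)) = -426497 - (38313 - 220) = -426497 - 1*38093 = -426497 - 38093 = -464590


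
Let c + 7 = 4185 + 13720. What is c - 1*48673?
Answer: -30775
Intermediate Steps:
c = 17898 (c = -7 + (4185 + 13720) = -7 + 17905 = 17898)
c - 1*48673 = 17898 - 1*48673 = 17898 - 48673 = -30775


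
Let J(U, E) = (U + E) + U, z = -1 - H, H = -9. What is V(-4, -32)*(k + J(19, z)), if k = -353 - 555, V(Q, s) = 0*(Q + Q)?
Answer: 0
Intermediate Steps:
z = 8 (z = -1 - 1*(-9) = -1 + 9 = 8)
V(Q, s) = 0 (V(Q, s) = 0*(2*Q) = 0)
J(U, E) = E + 2*U (J(U, E) = (E + U) + U = E + 2*U)
k = -908
V(-4, -32)*(k + J(19, z)) = 0*(-908 + (8 + 2*19)) = 0*(-908 + (8 + 38)) = 0*(-908 + 46) = 0*(-862) = 0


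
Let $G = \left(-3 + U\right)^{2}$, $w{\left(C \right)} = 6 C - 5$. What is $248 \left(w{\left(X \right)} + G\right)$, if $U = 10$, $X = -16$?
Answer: $-12896$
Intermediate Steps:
$w{\left(C \right)} = -5 + 6 C$
$G = 49$ ($G = \left(-3 + 10\right)^{2} = 7^{2} = 49$)
$248 \left(w{\left(X \right)} + G\right) = 248 \left(\left(-5 + 6 \left(-16\right)\right) + 49\right) = 248 \left(\left(-5 - 96\right) + 49\right) = 248 \left(-101 + 49\right) = 248 \left(-52\right) = -12896$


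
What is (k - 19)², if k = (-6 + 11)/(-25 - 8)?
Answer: 399424/1089 ≈ 366.78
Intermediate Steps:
k = -5/33 (k = 5/(-33) = 5*(-1/33) = -5/33 ≈ -0.15152)
(k - 19)² = (-5/33 - 19)² = (-632/33)² = 399424/1089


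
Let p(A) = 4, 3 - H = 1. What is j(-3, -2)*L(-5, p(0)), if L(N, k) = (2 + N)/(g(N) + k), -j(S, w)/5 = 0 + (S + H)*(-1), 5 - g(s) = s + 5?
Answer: 5/3 ≈ 1.6667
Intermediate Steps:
H = 2 (H = 3 - 1*1 = 3 - 1 = 2)
g(s) = -s (g(s) = 5 - (s + 5) = 5 - (5 + s) = 5 + (-5 - s) = -s)
j(S, w) = 10 + 5*S (j(S, w) = -5*(0 + (S + 2)*(-1)) = -5*(0 + (2 + S)*(-1)) = -5*(0 + (-2 - S)) = -5*(-2 - S) = 10 + 5*S)
L(N, k) = (2 + N)/(k - N) (L(N, k) = (2 + N)/(-N + k) = (2 + N)/(k - N))
j(-3, -2)*L(-5, p(0)) = (10 + 5*(-3))*((2 - 5)/(4 - 1*(-5))) = (10 - 15)*(-3/(4 + 5)) = -5*(-3)/9 = -5*(-⅓) = 5/3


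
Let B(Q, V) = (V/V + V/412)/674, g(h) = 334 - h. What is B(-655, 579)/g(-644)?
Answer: 991/271578864 ≈ 3.6490e-6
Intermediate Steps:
B(Q, V) = 1/674 + V/277688 (B(Q, V) = (1 + V*(1/412))*(1/674) = (1 + V/412)*(1/674) = 1/674 + V/277688)
B(-655, 579)/g(-644) = (1/674 + (1/277688)*579)/(334 - 1*(-644)) = (1/674 + 579/277688)/(334 + 644) = (991/277688)/978 = (991/277688)*(1/978) = 991/271578864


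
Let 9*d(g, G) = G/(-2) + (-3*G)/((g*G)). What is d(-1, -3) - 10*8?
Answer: -159/2 ≈ -79.500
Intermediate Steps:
d(g, G) = -1/(3*g) - G/18 (d(g, G) = (G/(-2) + (-3*G)/((g*G)))/9 = (G*(-1/2) + (-3*G)/((G*g)))/9 = (-G/2 + (-3*G)*(1/(G*g)))/9 = (-G/2 - 3/g)/9 = (-3/g - G/2)/9 = -1/(3*g) - G/18)
d(-1, -3) - 10*8 = (1/18)*(-6 - 1*(-3)*(-1))/(-1) - 10*8 = (1/18)*(-1)*(-6 - 3) - 80 = (1/18)*(-1)*(-9) - 80 = 1/2 - 80 = -159/2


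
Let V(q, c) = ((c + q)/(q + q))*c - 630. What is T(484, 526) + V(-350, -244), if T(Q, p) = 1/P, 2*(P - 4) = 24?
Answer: -2343569/2800 ≈ -836.99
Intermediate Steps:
P = 16 (P = 4 + (1/2)*24 = 4 + 12 = 16)
V(q, c) = -630 + c*(c + q)/(2*q) (V(q, c) = ((c + q)/((2*q)))*c - 630 = ((c + q)*(1/(2*q)))*c - 630 = ((c + q)/(2*q))*c - 630 = c*(c + q)/(2*q) - 630 = -630 + c*(c + q)/(2*q))
T(Q, p) = 1/16
T(484, 526) + V(-350, -244) = 1/16 + (1/2)*((-244)**2 - 350*(-1260 - 244))/(-350) = 1/16 + (1/2)*(-1/350)*(59536 - 350*(-1504)) = 1/16 + (1/2)*(-1/350)*(59536 + 526400) = 1/16 + (1/2)*(-1/350)*585936 = 1/16 - 146484/175 = -2343569/2800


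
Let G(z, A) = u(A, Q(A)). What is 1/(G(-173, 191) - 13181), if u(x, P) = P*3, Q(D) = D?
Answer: -1/12608 ≈ -7.9315e-5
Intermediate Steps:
u(x, P) = 3*P
G(z, A) = 3*A
1/(G(-173, 191) - 13181) = 1/(3*191 - 13181) = 1/(573 - 13181) = 1/(-12608) = -1/12608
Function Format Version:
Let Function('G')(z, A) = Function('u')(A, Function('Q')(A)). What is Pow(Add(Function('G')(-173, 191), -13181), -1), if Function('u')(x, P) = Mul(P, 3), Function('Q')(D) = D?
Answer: Rational(-1, 12608) ≈ -7.9315e-5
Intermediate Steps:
Function('u')(x, P) = Mul(3, P)
Function('G')(z, A) = Mul(3, A)
Pow(Add(Function('G')(-173, 191), -13181), -1) = Pow(Add(Mul(3, 191), -13181), -1) = Pow(Add(573, -13181), -1) = Pow(-12608, -1) = Rational(-1, 12608)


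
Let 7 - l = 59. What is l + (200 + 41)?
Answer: 189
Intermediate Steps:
l = -52 (l = 7 - 1*59 = 7 - 59 = -52)
l + (200 + 41) = -52 + (200 + 41) = -52 + 241 = 189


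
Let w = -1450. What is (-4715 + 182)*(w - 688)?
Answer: 9691554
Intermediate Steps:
(-4715 + 182)*(w - 688) = (-4715 + 182)*(-1450 - 688) = -4533*(-2138) = 9691554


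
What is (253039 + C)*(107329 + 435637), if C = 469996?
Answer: 392583421810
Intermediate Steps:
(253039 + C)*(107329 + 435637) = (253039 + 469996)*(107329 + 435637) = 723035*542966 = 392583421810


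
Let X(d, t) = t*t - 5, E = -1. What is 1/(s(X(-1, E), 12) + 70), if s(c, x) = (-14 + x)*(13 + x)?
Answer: 1/20 ≈ 0.050000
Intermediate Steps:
X(d, t) = -5 + t² (X(d, t) = t² - 5 = -5 + t²)
1/(s(X(-1, E), 12) + 70) = 1/((-182 + 12² - 1*12) + 70) = 1/((-182 + 144 - 12) + 70) = 1/(-50 + 70) = 1/20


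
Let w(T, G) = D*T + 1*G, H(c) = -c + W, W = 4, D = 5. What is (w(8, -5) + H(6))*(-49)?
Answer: -1617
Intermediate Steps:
H(c) = 4 - c (H(c) = -c + 4 = 4 - c)
w(T, G) = G + 5*T (w(T, G) = 5*T + 1*G = 5*T + G = G + 5*T)
(w(8, -5) + H(6))*(-49) = ((-5 + 5*8) + (4 - 1*6))*(-49) = ((-5 + 40) + (4 - 6))*(-49) = (35 - 2)*(-49) = 33*(-49) = -1617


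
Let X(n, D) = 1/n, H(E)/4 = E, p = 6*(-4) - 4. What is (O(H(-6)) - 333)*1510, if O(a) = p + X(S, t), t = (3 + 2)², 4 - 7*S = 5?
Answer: -555680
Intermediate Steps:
S = -⅐ (S = 4/7 - ⅐*5 = 4/7 - 5/7 = -⅐ ≈ -0.14286)
t = 25 (t = 5² = 25)
p = -28 (p = -24 - 4 = -28)
H(E) = 4*E
O(a) = -35 (O(a) = -28 + 1/(-⅐) = -28 - 7 = -35)
(O(H(-6)) - 333)*1510 = (-35 - 333)*1510 = -368*1510 = -555680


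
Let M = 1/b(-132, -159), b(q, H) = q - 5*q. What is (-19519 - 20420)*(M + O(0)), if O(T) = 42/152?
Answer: -37156583/3344 ≈ -11111.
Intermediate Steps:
b(q, H) = -4*q
O(T) = 21/76 (O(T) = 42*(1/152) = 21/76)
M = 1/528 (M = 1/(-4*(-132)) = 1/528 ≈ 0.0018939)
(-19519 - 20420)*(M + O(0)) = (-19519 - 20420)*(1/528 + 21/76) = -39939*2791/10032 = -37156583/3344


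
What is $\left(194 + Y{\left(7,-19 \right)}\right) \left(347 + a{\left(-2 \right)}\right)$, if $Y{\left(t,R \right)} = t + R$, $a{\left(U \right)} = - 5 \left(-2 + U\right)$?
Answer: $66794$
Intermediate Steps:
$a{\left(U \right)} = 10 - 5 U$
$Y{\left(t,R \right)} = R + t$
$\left(194 + Y{\left(7,-19 \right)}\right) \left(347 + a{\left(-2 \right)}\right) = \left(194 + \left(-19 + 7\right)\right) \left(347 + \left(10 - -10\right)\right) = \left(194 - 12\right) \left(347 + \left(10 + 10\right)\right) = 182 \left(347 + 20\right) = 182 \cdot 367 = 66794$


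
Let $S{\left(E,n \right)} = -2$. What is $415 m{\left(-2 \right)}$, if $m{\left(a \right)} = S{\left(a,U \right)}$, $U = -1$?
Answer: $-830$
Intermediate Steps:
$m{\left(a \right)} = -2$
$415 m{\left(-2 \right)} = 415 \left(-2\right) = -830$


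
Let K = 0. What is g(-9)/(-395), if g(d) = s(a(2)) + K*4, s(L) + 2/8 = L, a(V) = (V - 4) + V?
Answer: 1/1580 ≈ 0.00063291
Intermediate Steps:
a(V) = -4 + 2*V (a(V) = (-4 + V) + V = -4 + 2*V)
s(L) = -¼ + L
g(d) = -¼ (g(d) = (-¼ + (-4 + 2*2)) + 0*4 = (-¼ + (-4 + 4)) + 0 = (-¼ + 0) + 0 = -¼ + 0 = -¼)
g(-9)/(-395) = -¼/(-395) = -¼*(-1/395) = 1/1580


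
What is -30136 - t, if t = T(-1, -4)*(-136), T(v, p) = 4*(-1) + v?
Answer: -30816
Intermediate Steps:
T(v, p) = -4 + v
t = 680 (t = (-4 - 1)*(-136) = -5*(-136) = 680)
-30136 - t = -30136 - 1*680 = -30136 - 680 = -30816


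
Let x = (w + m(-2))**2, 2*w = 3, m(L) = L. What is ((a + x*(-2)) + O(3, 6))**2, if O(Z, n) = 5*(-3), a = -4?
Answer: 1521/4 ≈ 380.25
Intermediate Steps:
w = 3/2 (w = (1/2)*3 = 3/2 ≈ 1.5000)
O(Z, n) = -15
x = 1/4 (x = (3/2 - 2)**2 = (-1/2)**2 = 1/4 ≈ 0.25000)
((a + x*(-2)) + O(3, 6))**2 = ((-4 + (1/4)*(-2)) - 15)**2 = ((-4 - 1/2) - 15)**2 = (-9/2 - 15)**2 = (-39/2)**2 = 1521/4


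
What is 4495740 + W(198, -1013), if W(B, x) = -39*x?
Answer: 4535247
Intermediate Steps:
4495740 + W(198, -1013) = 4495740 - 39*(-1013) = 4495740 + 39507 = 4535247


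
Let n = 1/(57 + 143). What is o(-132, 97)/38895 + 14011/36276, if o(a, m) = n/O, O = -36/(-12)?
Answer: 27247895273/70547751000 ≈ 0.38623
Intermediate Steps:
O = 3 (O = -36*(-1/12) = 3)
n = 1/200 ≈ 0.0050000
o(a, m) = 1/600 (o(a, m) = (1/200)/3 = (1/200)*(1/3) = 1/600)
o(-132, 97)/38895 + 14011/36276 = (1/600)/38895 + 14011/36276 = (1/600)*(1/38895) + 14011*(1/36276) = 1/23337000 + 14011/36276 = 27247895273/70547751000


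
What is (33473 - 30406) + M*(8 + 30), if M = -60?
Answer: 787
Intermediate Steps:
(33473 - 30406) + M*(8 + 30) = (33473 - 30406) - 60*(8 + 30) = 3067 - 60*38 = 3067 - 2280 = 787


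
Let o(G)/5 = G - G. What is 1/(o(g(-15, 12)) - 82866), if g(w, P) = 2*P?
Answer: -1/82866 ≈ -1.2068e-5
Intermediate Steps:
o(G) = 0 (o(G) = 5*(G - G) = 5*0 = 0)
1/(o(g(-15, 12)) - 82866) = 1/(0 - 82866) = 1/(-82866) = -1/82866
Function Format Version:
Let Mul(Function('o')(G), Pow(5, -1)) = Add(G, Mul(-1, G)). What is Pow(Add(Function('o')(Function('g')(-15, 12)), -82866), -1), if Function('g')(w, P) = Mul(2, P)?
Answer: Rational(-1, 82866) ≈ -1.2068e-5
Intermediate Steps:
Function('o')(G) = 0 (Function('o')(G) = Mul(5, Add(G, Mul(-1, G))) = Mul(5, 0) = 0)
Pow(Add(Function('o')(Function('g')(-15, 12)), -82866), -1) = Pow(Add(0, -82866), -1) = Pow(-82866, -1) = Rational(-1, 82866)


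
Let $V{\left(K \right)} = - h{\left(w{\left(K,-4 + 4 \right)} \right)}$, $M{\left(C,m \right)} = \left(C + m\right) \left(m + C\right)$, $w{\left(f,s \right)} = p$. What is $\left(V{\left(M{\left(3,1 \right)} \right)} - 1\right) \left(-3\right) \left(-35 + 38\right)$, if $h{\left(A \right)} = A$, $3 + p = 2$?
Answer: $0$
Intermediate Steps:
$p = -1$ ($p = -3 + 2 = -1$)
$w{\left(f,s \right)} = -1$
$M{\left(C,m \right)} = \left(C + m\right)^{2}$ ($M{\left(C,m \right)} = \left(C + m\right) \left(C + m\right) = \left(C + m\right)^{2}$)
$V{\left(K \right)} = 1$ ($V{\left(K \right)} = \left(-1\right) \left(-1\right) = 1$)
$\left(V{\left(M{\left(3,1 \right)} \right)} - 1\right) \left(-3\right) \left(-35 + 38\right) = \left(1 - 1\right) \left(-3\right) \left(-35 + 38\right) = 0 \left(-3\right) 3 = 0 \cdot 3 = 0$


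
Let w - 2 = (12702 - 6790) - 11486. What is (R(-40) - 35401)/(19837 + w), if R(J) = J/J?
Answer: -2360/951 ≈ -2.4816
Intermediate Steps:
w = -5572 (w = 2 + ((12702 - 6790) - 11486) = 2 + (5912 - 11486) = 2 - 5574 = -5572)
R(J) = 1
(R(-40) - 35401)/(19837 + w) = (1 - 35401)/(19837 - 5572) = -35400/14265 = -35400*1/14265 = -2360/951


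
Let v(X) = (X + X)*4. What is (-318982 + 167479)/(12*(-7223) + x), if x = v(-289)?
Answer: 151503/88988 ≈ 1.7025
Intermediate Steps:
v(X) = 8*X (v(X) = (2*X)*4 = 8*X)
x = -2312 (x = 8*(-289) = -2312)
(-318982 + 167479)/(12*(-7223) + x) = (-318982 + 167479)/(12*(-7223) - 2312) = -151503/(-86676 - 2312) = -151503/(-88988) = -151503*(-1/88988) = 151503/88988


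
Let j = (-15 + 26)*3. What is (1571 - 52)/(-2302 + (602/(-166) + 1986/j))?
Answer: -1386847/2050091 ≈ -0.67648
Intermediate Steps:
j = 33 (j = 11*3 = 33)
(1571 - 52)/(-2302 + (602/(-166) + 1986/j)) = (1571 - 52)/(-2302 + (602/(-166) + 1986/33)) = 1519/(-2302 + (602*(-1/166) + 1986*(1/33))) = 1519/(-2302 + (-301/83 + 662/11)) = 1519/(-2302 + 51635/913) = 1519/(-2050091/913) = 1519*(-913/2050091) = -1386847/2050091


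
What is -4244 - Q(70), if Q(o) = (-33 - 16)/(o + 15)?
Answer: -360691/85 ≈ -4243.4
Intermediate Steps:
Q(o) = -49/(15 + o)
-4244 - Q(70) = -4244 - (-49)/(15 + 70) = -4244 - (-49)/85 = -4244 - 1*(-49/85) = -4244 + 49/85 = -360691/85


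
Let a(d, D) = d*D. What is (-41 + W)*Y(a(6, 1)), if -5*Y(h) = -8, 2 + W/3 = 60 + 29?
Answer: 352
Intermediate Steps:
a(d, D) = D*d
W = 261 (W = -6 + 3*(60 + 29) = -6 + 3*89 = -6 + 267 = 261)
Y(h) = 8/5 (Y(h) = -⅕*(-8) = 8/5)
(-41 + W)*Y(a(6, 1)) = (-41 + 261)*(8/5) = 220*(8/5) = 352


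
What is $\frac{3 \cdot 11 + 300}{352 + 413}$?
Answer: $\frac{37}{85} \approx 0.43529$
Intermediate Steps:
$\frac{3 \cdot 11 + 300}{352 + 413} = \frac{33 + 300}{765} = 333 \cdot \frac{1}{765} = \frac{37}{85}$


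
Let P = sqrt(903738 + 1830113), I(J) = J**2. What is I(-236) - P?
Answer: 55696 - sqrt(2733851) ≈ 54043.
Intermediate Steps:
P = sqrt(2733851) ≈ 1653.4
I(-236) - P = (-236)**2 - sqrt(2733851) = 55696 - sqrt(2733851)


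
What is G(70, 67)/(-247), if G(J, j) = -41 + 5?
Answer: 36/247 ≈ 0.14575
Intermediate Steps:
G(J, j) = -36
G(70, 67)/(-247) = -36/(-247) = -36*(-1/247) = 36/247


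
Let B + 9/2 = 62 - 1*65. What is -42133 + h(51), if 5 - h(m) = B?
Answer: -84241/2 ≈ -42121.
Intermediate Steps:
B = -15/2 (B = -9/2 + (62 - 1*65) = -9/2 + (62 - 65) = -9/2 - 3 = -15/2 ≈ -7.5000)
h(m) = 25/2 (h(m) = 5 - 1*(-15/2) = 5 + 15/2 = 25/2)
-42133 + h(51) = -42133 + 25/2 = -84241/2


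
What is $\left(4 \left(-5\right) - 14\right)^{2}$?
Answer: $1156$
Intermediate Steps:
$\left(4 \left(-5\right) - 14\right)^{2} = \left(-20 - 14\right)^{2} = \left(-34\right)^{2} = 1156$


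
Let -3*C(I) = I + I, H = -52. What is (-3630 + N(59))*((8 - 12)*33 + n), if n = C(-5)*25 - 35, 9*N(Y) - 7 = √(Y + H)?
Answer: 8198413/27 - 251*√7/27 ≈ 3.0362e+5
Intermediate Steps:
C(I) = -2*I/3 (C(I) = -(I + I)/3 = -2*I/3)
N(Y) = 7/9 + √(-52 + Y)/9 (N(Y) = 7/9 + √(Y - 52)/9 = 7/9 + √(-52 + Y)/9)
n = 145/3 (n = -⅔*(-5)*25 - 35 = (10/3)*25 - 35 = 250/3 - 35 = 145/3 ≈ 48.333)
(-3630 + N(59))*((8 - 12)*33 + n) = (-3630 + (7/9 + √(-52 + 59)/9))*((8 - 12)*33 + 145/3) = (-3630 + (7/9 + √7/9))*(-4*33 + 145/3) = (-32663/9 + √7/9)*(-132 + 145/3) = (-32663/9 + √7/9)*(-251/3) = 8198413/27 - 251*√7/27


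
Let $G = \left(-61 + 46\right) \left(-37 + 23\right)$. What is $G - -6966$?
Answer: $7176$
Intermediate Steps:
$G = 210$ ($G = \left(-15\right) \left(-14\right) = 210$)
$G - -6966 = 210 - -6966 = 210 + 6966 = 7176$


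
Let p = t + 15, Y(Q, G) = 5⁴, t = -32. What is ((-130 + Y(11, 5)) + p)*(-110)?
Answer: -52580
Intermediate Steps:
Y(Q, G) = 625
p = -17 (p = -32 + 15 = -17)
((-130 + Y(11, 5)) + p)*(-110) = ((-130 + 625) - 17)*(-110) = (495 - 17)*(-110) = 478*(-110) = -52580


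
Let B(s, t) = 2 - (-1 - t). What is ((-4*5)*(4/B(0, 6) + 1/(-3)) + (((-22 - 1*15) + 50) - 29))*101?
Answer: -16564/9 ≈ -1840.4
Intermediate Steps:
B(s, t) = 3 + t (B(s, t) = 2 + (1 + t) = 3 + t)
((-4*5)*(4/B(0, 6) + 1/(-3)) + (((-22 - 1*15) + 50) - 29))*101 = ((-4*5)*(4/(3 + 6) + 1/(-3)) + (((-22 - 1*15) + 50) - 29))*101 = (-20*(4/9 + 1*(-⅓)) + (((-22 - 15) + 50) - 29))*101 = (-20*(4*(⅑) - ⅓) + ((-37 + 50) - 29))*101 = (-20*(4/9 - ⅓) + (13 - 29))*101 = (-20*⅑ - 16)*101 = (-20/9 - 16)*101 = -164/9*101 = -16564/9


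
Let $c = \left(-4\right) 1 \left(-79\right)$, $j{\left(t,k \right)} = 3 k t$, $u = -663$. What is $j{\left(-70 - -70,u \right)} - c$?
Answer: $-316$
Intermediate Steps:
$j{\left(t,k \right)} = 3 k t$
$c = 316$ ($c = \left(-4\right) \left(-79\right) = 316$)
$j{\left(-70 - -70,u \right)} - c = 3 \left(-663\right) \left(-70 - -70\right) - 316 = 3 \left(-663\right) \left(-70 + 70\right) - 316 = 3 \left(-663\right) 0 - 316 = 0 - 316 = -316$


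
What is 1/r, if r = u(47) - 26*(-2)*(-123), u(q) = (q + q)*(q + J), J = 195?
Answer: 1/16352 ≈ 6.1155e-5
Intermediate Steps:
u(q) = 2*q*(195 + q) (u(q) = (q + q)*(q + 195) = (2*q)*(195 + q) = 2*q*(195 + q))
r = 16352 (r = 2*47*(195 + 47) - 26*(-2)*(-123) = 2*47*242 - (-52)*(-123) = 22748 - 1*6396 = 22748 - 6396 = 16352)
1/r = 1/16352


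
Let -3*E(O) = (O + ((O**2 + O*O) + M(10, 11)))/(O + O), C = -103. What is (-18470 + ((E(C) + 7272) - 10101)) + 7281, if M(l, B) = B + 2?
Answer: -4320998/309 ≈ -13984.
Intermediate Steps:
M(l, B) = 2 + B
E(O) = -(13 + O + 2*O**2)/(6*O) (E(O) = -(O + ((O**2 + O*O) + (2 + 11)))/(3*(O + O)) = -(O + ((O**2 + O**2) + 13))/(3*(2*O)) = -(O + (2*O**2 + 13))*1/(2*O)/3 = -(O + (13 + 2*O**2))*1/(2*O)/3 = -(13 + O + 2*O**2)*1/(2*O)/3 = -(13 + O + 2*O**2)/(6*O))
(-18470 + ((E(C) + 7272) - 10101)) + 7281 = (-18470 + (((1/6)*(-13 - 1*(-103)*(1 + 2*(-103)))/(-103) + 7272) - 10101)) + 7281 = (-18470 + (((1/6)*(-1/103)*(-13 - 1*(-103)*(1 - 206)) + 7272) - 10101)) + 7281 = (-18470 + (((1/6)*(-1/103)*(-13 - 1*(-103)*(-205)) + 7272) - 10101)) + 7281 = (-18470 + (((1/6)*(-1/103)*(-13 - 21115) + 7272) - 10101)) + 7281 = (-18470 + (((1/6)*(-1/103)*(-21128) + 7272) - 10101)) + 7281 = (-18470 + ((10564/309 + 7272) - 10101)) + 7281 = (-18470 + (2257612/309 - 10101)) + 7281 = (-18470 - 863597/309) + 7281 = -6570827/309 + 7281 = -4320998/309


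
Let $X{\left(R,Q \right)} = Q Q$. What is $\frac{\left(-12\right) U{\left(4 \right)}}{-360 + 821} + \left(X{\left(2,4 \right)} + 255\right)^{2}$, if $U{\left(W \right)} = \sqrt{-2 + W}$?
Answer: $73441 - \frac{12 \sqrt{2}}{461} \approx 73441.0$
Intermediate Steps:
$X{\left(R,Q \right)} = Q^{2}$
$\frac{\left(-12\right) U{\left(4 \right)}}{-360 + 821} + \left(X{\left(2,4 \right)} + 255\right)^{2} = \frac{\left(-12\right) \sqrt{-2 + 4}}{-360 + 821} + \left(4^{2} + 255\right)^{2} = \frac{\left(-12\right) \sqrt{2}}{461} + \left(16 + 255\right)^{2} = \frac{\left(-12\right) \sqrt{2}}{461} + 271^{2} = - \frac{12 \sqrt{2}}{461} + 73441 = 73441 - \frac{12 \sqrt{2}}{461}$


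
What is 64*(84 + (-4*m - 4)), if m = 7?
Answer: 3328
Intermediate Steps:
64*(84 + (-4*m - 4)) = 64*(84 + (-4*7 - 4)) = 64*(84 + (-28 - 4)) = 64*(84 - 32) = 64*52 = 3328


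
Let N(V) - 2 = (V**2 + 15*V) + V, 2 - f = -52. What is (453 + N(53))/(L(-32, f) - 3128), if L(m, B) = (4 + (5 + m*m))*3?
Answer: -4112/29 ≈ -141.79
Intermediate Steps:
f = 54 (f = 2 - 1*(-52) = 2 + 52 = 54)
N(V) = 2 + V**2 + 16*V (N(V) = 2 + ((V**2 + 15*V) + V) = 2 + (V**2 + 16*V) = 2 + V**2 + 16*V)
L(m, B) = 27 + 3*m**2 (L(m, B) = (4 + (5 + m**2))*3 = (9 + m**2)*3 = 27 + 3*m**2)
(453 + N(53))/(L(-32, f) - 3128) = (453 + (2 + 53**2 + 16*53))/((27 + 3*(-32)**2) - 3128) = (453 + (2 + 2809 + 848))/((27 + 3*1024) - 3128) = (453 + 3659)/((27 + 3072) - 3128) = 4112/(3099 - 3128) = 4112/(-29) = 4112*(-1/29) = -4112/29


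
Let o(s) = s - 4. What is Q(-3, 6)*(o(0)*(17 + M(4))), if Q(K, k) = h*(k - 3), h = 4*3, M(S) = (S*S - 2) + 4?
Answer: -5040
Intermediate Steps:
M(S) = 2 + S² (M(S) = (S² - 2) + 4 = (-2 + S²) + 4 = 2 + S²)
o(s) = -4 + s
h = 12
Q(K, k) = -36 + 12*k (Q(K, k) = 12*(k - 3) = 12*(-3 + k) = -36 + 12*k)
Q(-3, 6)*(o(0)*(17 + M(4))) = (-36 + 12*6)*((-4 + 0)*(17 + (2 + 4²))) = (-36 + 72)*(-4*(17 + (2 + 16))) = 36*(-4*(17 + 18)) = 36*(-4*35) = 36*(-140) = -5040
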